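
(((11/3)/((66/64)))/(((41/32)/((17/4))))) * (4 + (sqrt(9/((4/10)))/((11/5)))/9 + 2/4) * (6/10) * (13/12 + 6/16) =9520 * sqrt(10)/12177 + 1904/41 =48.91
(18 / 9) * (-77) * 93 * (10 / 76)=-35805 / 19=-1884.47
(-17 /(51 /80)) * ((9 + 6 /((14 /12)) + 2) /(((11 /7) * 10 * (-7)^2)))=-904 /1617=-0.56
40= 40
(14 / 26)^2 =49 / 169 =0.29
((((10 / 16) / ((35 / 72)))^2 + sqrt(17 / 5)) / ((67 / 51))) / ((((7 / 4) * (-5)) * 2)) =-102 * sqrt(85) / 11725 - 8262 / 114905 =-0.15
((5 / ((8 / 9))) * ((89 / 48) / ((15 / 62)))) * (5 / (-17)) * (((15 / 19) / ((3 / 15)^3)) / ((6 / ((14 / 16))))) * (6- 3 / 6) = -663884375 / 661504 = -1003.60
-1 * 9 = -9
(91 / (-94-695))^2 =8281 / 622521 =0.01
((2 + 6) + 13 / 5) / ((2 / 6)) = 159 / 5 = 31.80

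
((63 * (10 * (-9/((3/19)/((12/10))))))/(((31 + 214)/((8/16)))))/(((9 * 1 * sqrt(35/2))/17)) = -5814 * sqrt(70)/1225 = -39.71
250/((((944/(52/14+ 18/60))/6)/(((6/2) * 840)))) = 948375/59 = 16074.15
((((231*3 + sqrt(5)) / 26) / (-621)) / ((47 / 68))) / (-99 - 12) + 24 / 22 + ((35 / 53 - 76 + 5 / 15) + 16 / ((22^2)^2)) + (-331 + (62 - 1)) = -1248851200324973 / 3631281273477 + 34*sqrt(5) / 42116841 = -343.91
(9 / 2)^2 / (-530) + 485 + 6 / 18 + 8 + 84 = 3671597 / 6360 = 577.30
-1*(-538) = 538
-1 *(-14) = 14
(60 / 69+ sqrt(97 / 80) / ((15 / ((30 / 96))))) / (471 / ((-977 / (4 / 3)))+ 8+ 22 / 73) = 71321 * sqrt(485) / 524369280+ 713210 / 6281507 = 0.12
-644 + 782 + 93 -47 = 184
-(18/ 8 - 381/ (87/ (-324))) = -164853/ 116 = -1421.15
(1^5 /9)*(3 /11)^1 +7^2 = 1618 /33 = 49.03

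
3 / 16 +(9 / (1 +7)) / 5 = 33 / 80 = 0.41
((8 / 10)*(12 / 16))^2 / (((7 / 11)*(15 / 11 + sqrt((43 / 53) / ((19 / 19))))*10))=173151 / 2352700-11979*sqrt(2279) / 11763500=0.02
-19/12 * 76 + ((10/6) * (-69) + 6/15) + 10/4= -6973/30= -232.43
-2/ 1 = -2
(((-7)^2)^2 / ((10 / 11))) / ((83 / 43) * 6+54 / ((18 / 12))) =103243 / 1860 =55.51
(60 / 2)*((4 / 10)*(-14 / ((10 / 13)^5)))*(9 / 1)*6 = -210523131 / 6250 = -33683.70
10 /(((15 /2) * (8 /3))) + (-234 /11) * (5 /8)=-563 /44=-12.80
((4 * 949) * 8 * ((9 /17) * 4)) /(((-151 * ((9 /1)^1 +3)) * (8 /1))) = -11388 /2567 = -4.44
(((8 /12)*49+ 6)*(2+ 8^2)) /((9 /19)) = 48488 /9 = 5387.56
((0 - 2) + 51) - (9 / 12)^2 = 48.44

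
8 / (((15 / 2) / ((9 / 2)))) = 4.80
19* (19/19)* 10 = 190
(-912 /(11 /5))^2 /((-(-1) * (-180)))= -115520 /121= -954.71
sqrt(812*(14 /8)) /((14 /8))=4*sqrt(29)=21.54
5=5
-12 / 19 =-0.63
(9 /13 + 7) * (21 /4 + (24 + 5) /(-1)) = -2375 /13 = -182.69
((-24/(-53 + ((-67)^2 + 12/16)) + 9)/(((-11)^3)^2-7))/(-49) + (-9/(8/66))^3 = -6726567766156937609/16432519179328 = -409344.89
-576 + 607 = 31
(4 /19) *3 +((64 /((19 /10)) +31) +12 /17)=21325 /323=66.02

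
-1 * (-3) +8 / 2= 7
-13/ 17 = -0.76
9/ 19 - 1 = -10/ 19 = -0.53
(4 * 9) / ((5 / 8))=288 / 5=57.60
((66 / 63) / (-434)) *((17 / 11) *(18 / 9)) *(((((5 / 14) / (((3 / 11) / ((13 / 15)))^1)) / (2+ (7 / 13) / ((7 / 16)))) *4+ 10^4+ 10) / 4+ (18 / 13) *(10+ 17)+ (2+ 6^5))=-12067507069 / 156751686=-76.98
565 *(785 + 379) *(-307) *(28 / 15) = -376883024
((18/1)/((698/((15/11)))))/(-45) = -3/3839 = -0.00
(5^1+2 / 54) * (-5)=-680 / 27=-25.19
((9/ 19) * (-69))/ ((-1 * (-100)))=-621/ 1900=-0.33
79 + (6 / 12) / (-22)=3475 / 44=78.98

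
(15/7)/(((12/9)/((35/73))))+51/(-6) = -7.73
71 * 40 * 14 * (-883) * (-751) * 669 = 17638966445520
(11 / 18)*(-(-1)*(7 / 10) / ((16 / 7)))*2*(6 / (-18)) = -539 / 4320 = -0.12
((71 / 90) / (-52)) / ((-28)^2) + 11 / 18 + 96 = 354477689 / 3669120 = 96.61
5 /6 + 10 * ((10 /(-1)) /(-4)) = 155 /6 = 25.83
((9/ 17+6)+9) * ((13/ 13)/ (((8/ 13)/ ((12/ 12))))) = 429/ 17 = 25.24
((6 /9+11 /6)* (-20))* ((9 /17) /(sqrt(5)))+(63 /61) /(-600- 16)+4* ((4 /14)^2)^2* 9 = 3070359 /12888568- 90* sqrt(5) /17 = -11.60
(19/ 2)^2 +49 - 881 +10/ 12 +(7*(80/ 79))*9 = -641909/ 948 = -677.12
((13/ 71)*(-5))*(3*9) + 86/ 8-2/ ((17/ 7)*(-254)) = -8562765/ 613156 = -13.97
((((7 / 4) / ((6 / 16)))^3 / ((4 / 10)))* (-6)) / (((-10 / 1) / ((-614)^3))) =-317584446368 / 9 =-35287160707.56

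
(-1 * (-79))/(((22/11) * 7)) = 79/14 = 5.64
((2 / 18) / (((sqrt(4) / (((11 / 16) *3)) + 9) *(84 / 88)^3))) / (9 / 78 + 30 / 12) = 761332 / 155390319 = 0.00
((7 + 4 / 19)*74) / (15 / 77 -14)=-780626 / 20197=-38.65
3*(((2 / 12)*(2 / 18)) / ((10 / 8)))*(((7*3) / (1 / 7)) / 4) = 49 / 30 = 1.63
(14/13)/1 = 1.08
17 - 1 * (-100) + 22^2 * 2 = 1085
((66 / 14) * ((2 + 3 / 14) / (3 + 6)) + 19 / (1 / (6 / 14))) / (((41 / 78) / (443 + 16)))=16319745 / 2009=8123.32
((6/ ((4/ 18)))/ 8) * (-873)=-23571/ 8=-2946.38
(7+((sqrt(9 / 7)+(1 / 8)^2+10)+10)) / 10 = 3*sqrt(7) / 70+1729 / 640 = 2.81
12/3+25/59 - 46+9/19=-46076/1121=-41.10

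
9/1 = 9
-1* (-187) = 187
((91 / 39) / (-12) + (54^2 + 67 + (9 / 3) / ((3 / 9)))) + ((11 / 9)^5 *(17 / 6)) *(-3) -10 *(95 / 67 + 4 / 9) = 46684123537 / 15825132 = 2950.00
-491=-491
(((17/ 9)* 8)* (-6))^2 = 8220.44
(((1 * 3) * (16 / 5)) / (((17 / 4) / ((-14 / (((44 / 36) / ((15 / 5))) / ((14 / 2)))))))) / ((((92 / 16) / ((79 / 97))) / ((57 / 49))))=-186748416 / 2085985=-89.53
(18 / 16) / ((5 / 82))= 369 / 20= 18.45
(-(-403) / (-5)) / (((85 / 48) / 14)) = -270816 / 425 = -637.21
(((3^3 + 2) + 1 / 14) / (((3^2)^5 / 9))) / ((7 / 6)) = 407 / 107163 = 0.00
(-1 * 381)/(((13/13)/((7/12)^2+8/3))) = -54991/48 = -1145.65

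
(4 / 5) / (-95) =-4 / 475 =-0.01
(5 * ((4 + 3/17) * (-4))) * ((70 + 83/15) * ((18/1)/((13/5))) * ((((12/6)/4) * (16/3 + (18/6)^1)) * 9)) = -361993500/221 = -1637979.64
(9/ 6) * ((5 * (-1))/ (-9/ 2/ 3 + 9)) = -1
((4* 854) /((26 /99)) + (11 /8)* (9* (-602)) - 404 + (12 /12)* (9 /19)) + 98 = 5188779 /988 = 5251.80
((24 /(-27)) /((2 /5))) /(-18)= 10 /81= 0.12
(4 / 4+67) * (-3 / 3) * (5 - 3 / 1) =-136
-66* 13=-858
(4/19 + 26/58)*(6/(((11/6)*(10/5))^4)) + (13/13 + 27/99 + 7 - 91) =-5514052/66671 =-82.71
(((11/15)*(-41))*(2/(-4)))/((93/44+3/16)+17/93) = 1230328/203285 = 6.05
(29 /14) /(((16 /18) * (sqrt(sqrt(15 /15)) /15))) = 3915 /112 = 34.96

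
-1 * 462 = -462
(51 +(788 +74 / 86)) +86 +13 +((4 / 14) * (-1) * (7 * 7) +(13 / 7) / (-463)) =128890770 / 139363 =924.86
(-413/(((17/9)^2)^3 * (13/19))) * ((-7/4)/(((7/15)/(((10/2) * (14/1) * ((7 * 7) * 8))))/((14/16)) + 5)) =750951921174525/161444757833294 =4.65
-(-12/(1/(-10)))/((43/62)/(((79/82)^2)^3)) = -113035666817265/817017929452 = -138.35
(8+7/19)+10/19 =169/19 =8.89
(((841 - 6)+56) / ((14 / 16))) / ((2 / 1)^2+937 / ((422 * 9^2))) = 22149936 / 87605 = 252.84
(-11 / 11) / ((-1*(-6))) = -1 / 6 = -0.17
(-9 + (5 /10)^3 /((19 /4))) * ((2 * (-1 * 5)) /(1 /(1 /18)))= 4.99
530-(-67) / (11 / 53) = 9381 / 11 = 852.82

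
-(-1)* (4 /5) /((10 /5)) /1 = 2 /5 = 0.40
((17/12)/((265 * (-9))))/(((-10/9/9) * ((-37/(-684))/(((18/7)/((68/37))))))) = 4617/37100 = 0.12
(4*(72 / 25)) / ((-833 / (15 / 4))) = -216 / 4165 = -0.05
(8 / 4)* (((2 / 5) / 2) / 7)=2 / 35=0.06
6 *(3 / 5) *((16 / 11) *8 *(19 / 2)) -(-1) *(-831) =-23817 / 55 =-433.04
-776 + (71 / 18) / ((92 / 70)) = -640043 / 828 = -773.00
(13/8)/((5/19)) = 247/40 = 6.18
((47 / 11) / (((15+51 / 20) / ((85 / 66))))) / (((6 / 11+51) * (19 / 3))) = 39950 / 41594553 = 0.00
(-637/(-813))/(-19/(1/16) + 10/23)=-14651/5676366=-0.00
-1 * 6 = -6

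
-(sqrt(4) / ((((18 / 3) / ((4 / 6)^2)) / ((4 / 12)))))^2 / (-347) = 16 / 2276667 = 0.00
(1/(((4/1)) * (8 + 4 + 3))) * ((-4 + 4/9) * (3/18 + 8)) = -196/405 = -0.48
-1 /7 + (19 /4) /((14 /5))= 87 /56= 1.55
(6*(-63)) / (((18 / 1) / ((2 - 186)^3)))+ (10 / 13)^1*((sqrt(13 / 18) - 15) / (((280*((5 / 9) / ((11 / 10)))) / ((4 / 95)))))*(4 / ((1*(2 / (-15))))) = 130819584.10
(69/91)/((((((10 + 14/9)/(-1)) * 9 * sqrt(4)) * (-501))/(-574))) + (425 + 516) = 212461801/225784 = 941.00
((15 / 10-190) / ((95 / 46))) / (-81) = 8671 / 7695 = 1.13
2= 2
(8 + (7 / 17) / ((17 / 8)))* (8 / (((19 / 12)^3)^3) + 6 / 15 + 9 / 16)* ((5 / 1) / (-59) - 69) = -16980955933634846224 / 27510739674148645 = -617.25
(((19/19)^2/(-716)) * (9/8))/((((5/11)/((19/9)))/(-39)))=8151/28640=0.28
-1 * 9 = -9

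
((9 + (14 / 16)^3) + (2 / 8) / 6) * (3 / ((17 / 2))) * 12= 44751 / 1088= 41.13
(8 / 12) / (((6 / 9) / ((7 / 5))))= 7 / 5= 1.40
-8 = -8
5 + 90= 95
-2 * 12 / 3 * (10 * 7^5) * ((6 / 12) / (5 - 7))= 336140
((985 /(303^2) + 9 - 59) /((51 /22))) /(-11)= 9178930 /4682259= 1.96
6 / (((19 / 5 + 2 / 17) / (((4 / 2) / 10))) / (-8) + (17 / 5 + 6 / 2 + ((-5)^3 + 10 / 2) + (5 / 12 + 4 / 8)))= -12240 / 234869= -0.05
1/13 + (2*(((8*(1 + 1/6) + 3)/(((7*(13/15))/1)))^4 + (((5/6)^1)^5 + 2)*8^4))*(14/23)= 656899332373483/54752208147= 11997.68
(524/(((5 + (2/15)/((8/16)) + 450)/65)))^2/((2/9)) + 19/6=7048393939579/279811446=25189.80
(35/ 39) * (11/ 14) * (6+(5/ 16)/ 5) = 5335/ 1248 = 4.27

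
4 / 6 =2 / 3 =0.67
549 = 549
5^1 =5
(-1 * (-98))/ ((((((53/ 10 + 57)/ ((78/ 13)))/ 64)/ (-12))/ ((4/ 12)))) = -215040/ 89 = -2416.18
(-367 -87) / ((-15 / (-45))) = -1362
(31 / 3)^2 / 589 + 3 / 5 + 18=16058 / 855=18.78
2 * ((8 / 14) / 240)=1 / 210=0.00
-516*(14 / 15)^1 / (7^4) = -344 / 1715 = -0.20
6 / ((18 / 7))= 7 / 3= 2.33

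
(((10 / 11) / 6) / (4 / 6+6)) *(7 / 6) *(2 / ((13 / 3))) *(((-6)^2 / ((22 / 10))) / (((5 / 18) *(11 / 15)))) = 17010 / 17303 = 0.98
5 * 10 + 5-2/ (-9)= 497/ 9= 55.22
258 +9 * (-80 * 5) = -3342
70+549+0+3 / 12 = 619.25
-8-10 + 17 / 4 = -55 / 4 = -13.75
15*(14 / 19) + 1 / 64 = 13459 / 1216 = 11.07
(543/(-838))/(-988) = 543/827944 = 0.00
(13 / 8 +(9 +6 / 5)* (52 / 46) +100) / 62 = 104103 / 57040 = 1.83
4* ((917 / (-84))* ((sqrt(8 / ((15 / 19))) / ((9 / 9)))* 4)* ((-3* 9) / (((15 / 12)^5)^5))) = 3539829307113209856* sqrt(570) / 1490116119384765625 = 56.72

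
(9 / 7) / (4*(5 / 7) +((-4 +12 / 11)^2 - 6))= 363 / 1502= 0.24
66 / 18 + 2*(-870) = -5209 / 3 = -1736.33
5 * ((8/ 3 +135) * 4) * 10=82600/ 3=27533.33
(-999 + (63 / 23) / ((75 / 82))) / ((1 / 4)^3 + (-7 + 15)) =-12217664 / 98325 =-124.26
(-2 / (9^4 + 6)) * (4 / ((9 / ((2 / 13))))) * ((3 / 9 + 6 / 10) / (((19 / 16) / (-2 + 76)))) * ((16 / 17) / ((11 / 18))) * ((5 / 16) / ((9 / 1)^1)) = -530432 / 8189725401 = -0.00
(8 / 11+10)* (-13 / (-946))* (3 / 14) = 2301 / 72842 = 0.03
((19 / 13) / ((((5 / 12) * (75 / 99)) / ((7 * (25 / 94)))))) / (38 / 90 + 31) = 16929 / 61711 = 0.27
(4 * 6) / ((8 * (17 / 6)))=1.06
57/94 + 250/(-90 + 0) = -1837/846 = -2.17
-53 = -53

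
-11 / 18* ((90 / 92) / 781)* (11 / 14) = -55 / 91448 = -0.00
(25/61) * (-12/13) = -300/793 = -0.38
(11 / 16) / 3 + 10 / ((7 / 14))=971 / 48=20.23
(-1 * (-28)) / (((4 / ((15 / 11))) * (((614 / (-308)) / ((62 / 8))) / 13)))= -296205 / 614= -482.42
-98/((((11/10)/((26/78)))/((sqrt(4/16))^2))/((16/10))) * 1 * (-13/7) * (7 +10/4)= 6916/33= 209.58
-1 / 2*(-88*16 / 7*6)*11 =6637.71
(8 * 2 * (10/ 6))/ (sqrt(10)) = 8 * sqrt(10)/ 3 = 8.43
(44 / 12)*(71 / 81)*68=53108 / 243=218.55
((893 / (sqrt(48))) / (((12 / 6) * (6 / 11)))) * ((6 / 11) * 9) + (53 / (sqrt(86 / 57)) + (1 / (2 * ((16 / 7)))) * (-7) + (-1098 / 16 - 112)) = -5829 / 32 + 53 * sqrt(4902) / 86 + 2679 * sqrt(3) / 8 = 441.01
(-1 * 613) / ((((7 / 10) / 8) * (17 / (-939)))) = 46048560 / 119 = 386962.69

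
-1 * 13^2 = -169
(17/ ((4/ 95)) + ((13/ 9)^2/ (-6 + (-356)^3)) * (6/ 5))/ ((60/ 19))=93450139079381/ 730911956400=127.85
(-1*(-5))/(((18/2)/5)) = 25/9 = 2.78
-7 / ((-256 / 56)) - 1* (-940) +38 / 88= 331571 / 352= 941.96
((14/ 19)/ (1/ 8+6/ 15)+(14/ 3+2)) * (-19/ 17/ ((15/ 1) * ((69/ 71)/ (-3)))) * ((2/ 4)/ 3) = 142/ 459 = 0.31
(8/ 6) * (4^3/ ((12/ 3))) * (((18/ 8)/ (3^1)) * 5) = 80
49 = 49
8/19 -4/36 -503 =-85960/171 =-502.69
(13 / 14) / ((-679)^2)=13 / 6454574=0.00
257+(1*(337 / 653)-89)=110041 / 653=168.52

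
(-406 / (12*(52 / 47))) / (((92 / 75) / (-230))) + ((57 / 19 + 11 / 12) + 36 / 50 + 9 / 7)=626774849 / 109200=5739.70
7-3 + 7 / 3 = 6.33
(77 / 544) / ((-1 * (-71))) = 77 / 38624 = 0.00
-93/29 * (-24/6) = 372/29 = 12.83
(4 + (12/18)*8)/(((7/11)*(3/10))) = 440/9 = 48.89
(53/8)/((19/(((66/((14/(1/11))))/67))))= 159/71288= 0.00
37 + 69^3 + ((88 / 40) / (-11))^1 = 1642729 / 5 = 328545.80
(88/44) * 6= 12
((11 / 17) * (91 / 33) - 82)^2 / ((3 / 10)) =167362810 / 7803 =21448.52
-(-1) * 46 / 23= 2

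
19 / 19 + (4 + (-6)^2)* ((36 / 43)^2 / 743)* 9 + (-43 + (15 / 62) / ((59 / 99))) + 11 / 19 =-3883789969097 / 95482334114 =-40.68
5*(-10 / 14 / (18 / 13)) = -325 / 126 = -2.58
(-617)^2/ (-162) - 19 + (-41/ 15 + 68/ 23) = -44129047/ 18630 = -2368.71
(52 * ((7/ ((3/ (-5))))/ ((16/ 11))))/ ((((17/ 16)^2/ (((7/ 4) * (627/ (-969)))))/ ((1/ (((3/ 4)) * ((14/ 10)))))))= 17617600/ 44217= 398.43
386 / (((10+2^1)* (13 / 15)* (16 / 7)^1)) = 6755 / 416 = 16.24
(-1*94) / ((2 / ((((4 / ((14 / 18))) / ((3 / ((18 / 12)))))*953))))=-115176.86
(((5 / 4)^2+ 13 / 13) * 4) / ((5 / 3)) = 123 / 20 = 6.15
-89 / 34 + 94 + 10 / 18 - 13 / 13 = 27827 / 306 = 90.94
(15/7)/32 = 15/224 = 0.07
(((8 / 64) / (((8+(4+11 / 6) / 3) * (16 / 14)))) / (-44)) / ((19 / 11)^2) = -693 / 8271232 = -0.00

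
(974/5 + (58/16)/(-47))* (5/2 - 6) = -2562553/3760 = -681.53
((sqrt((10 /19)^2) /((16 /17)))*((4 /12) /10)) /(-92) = -17 /83904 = -0.00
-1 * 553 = -553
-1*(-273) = 273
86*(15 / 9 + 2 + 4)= 659.33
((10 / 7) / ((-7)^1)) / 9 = -10 / 441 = -0.02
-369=-369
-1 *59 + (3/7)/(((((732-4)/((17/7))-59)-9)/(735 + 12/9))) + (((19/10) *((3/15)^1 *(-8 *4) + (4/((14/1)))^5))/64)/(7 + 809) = -7786283997623/135087943200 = -57.64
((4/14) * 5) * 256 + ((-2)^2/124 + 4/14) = 11347/31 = 366.03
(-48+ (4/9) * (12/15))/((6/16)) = -17152/135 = -127.05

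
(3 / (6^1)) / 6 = 1 / 12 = 0.08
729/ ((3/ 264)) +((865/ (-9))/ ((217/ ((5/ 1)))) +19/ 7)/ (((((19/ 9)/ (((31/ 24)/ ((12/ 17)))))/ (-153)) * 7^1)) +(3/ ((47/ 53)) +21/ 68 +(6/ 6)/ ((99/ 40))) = 18895808476861/ 294572124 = 64146.63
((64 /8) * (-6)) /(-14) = 24 /7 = 3.43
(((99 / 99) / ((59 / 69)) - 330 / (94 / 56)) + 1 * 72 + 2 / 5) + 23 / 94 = -122.78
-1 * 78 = -78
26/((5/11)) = 286/5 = 57.20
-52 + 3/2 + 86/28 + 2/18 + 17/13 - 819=-708443/819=-865.01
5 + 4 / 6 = 17 / 3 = 5.67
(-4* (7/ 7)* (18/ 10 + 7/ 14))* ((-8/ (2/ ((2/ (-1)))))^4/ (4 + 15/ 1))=-188416/ 95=-1983.33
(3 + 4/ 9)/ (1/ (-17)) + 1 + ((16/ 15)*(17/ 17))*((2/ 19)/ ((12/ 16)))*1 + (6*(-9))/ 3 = -64472/ 855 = -75.41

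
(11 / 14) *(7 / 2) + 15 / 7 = 4.89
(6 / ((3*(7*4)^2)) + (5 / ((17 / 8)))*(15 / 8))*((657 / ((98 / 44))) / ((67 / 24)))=1275579954 / 2734739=466.44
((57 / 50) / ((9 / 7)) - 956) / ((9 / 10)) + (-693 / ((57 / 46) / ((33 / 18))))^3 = -998085933989888 / 925965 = -1077887321.86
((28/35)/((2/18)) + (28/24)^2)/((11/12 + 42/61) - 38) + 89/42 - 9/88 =146183473/82054280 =1.78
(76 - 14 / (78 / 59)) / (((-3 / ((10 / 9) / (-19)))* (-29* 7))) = -25510 / 4061421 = -0.01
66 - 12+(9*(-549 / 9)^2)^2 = 1121513175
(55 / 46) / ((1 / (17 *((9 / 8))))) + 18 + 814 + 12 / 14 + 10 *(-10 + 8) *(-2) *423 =45790265 / 2576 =17775.72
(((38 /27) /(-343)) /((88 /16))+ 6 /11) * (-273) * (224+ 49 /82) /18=-316320745 /170478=-1855.49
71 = 71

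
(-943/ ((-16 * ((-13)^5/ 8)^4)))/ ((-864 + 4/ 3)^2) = 135792/ 7955648880839076572277047809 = 0.00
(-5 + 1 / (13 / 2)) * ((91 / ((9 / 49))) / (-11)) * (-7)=-1527.91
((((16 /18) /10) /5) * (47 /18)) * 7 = 658 /2025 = 0.32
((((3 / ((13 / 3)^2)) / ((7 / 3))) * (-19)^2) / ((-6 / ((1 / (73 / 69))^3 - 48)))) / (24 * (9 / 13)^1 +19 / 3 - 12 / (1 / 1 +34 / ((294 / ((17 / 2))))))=312724628615421 / 27201284707142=11.50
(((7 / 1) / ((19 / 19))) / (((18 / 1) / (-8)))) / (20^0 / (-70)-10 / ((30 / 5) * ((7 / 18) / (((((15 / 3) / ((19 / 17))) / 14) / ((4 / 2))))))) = 65170 / 14643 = 4.45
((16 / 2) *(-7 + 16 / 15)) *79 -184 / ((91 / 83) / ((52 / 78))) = -1757096 / 455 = -3861.75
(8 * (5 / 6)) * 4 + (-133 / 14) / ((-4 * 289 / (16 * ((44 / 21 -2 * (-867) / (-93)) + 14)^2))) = 3370805840 / 122478489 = 27.52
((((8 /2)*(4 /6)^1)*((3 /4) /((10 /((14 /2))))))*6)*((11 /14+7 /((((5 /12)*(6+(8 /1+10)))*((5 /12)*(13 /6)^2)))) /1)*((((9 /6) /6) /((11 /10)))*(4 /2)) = 202929 /46475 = 4.37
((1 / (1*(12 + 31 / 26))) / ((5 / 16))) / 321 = 416 / 550515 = 0.00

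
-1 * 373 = -373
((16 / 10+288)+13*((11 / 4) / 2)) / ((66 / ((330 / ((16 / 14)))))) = 86093 / 64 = 1345.20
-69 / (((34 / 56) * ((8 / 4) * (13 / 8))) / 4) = -30912 / 221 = -139.87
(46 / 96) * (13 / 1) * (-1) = -299 / 48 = -6.23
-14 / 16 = -7 / 8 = -0.88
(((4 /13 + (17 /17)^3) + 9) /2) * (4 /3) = 268 /39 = 6.87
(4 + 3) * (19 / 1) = 133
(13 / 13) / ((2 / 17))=17 / 2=8.50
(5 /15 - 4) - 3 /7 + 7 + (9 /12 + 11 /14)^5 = 591001393 /51631104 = 11.45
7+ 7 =14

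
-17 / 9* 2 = -34 / 9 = -3.78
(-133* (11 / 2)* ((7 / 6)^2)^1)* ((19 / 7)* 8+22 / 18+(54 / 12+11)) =-49597163 / 1296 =-38269.42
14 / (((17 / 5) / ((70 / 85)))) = 3.39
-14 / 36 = -7 / 18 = -0.39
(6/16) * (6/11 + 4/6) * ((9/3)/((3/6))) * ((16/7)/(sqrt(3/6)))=480 * sqrt(2)/77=8.82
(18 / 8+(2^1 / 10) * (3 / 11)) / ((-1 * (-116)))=507 / 25520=0.02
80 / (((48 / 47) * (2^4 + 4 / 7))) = 1645 / 348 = 4.73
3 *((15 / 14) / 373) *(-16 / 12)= -0.01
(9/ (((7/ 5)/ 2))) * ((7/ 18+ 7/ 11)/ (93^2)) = 145/ 95139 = 0.00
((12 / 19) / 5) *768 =9216 / 95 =97.01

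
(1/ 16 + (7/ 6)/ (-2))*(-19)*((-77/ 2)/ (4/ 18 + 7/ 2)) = -109725/ 1072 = -102.36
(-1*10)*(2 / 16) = -5 / 4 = -1.25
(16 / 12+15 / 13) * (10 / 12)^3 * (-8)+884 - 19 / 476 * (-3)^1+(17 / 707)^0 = 437875301 / 501228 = 873.61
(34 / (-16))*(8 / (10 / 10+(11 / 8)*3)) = -136 / 41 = -3.32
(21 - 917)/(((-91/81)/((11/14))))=57024/91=626.64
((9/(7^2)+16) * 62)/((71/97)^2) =462602894/247009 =1872.82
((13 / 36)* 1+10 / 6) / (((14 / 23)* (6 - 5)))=3.33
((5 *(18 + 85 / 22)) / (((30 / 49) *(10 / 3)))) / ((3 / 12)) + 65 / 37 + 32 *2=1139683 / 4070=280.02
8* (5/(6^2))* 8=80/9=8.89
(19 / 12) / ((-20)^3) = -0.00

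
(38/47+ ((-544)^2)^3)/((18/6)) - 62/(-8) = 8639172454995293.35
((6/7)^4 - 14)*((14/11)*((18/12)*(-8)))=70512/343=205.57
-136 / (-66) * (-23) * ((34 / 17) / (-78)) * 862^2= 1162120816 / 1287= 902968.78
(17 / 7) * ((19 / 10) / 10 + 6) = 10523 / 700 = 15.03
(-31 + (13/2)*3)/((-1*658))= 23/1316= 0.02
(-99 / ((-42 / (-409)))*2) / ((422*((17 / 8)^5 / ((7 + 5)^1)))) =-2653618176 / 2097128789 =-1.27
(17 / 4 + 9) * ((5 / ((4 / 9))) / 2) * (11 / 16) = 26235 / 512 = 51.24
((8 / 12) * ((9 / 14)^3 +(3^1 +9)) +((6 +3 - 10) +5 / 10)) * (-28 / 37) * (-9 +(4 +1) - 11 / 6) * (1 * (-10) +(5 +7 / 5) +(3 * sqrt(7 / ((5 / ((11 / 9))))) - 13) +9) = -66709 / 259 +3511 * sqrt(385) / 518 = -124.57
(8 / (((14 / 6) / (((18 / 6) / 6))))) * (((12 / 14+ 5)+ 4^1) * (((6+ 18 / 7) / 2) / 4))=6210 / 343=18.10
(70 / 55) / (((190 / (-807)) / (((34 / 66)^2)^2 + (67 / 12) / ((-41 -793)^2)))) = -48623373382451 / 127702787865840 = -0.38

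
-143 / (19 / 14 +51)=-2002 / 733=-2.73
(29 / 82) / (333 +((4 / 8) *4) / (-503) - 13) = 14587 / 13198556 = 0.00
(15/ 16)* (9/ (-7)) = -135/ 112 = -1.21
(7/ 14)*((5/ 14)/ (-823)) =-5/ 23044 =-0.00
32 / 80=2 / 5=0.40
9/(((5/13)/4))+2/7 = 3286/35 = 93.89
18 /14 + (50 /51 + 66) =24371 /357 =68.27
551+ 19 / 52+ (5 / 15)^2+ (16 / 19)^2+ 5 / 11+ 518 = 1989707693 / 1858428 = 1070.64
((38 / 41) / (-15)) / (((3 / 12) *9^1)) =-152 / 5535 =-0.03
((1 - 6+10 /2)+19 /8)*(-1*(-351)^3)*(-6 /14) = -2464882407 /56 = -44015757.27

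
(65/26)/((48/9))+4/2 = 79/32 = 2.47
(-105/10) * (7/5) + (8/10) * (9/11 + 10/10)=-1457/110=-13.25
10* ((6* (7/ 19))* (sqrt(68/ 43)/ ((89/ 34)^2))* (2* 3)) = 24.34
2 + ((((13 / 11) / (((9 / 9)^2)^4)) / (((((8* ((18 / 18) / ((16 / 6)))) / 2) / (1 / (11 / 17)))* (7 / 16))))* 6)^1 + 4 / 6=49208 / 2541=19.37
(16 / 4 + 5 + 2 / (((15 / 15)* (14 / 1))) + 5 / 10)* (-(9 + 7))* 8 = -8640 / 7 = -1234.29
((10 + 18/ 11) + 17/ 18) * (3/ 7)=2491/ 462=5.39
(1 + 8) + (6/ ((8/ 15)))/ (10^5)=720009/ 80000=9.00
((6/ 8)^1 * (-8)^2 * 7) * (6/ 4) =504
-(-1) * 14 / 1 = 14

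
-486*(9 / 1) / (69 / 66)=-96228 / 23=-4183.83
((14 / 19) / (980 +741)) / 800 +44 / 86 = 287751501 / 562422800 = 0.51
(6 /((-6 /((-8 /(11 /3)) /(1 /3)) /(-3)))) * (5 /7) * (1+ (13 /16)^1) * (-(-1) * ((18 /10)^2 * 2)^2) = -1067.48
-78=-78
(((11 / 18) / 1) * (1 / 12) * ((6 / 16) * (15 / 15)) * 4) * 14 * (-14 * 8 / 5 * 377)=-406406 / 45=-9031.24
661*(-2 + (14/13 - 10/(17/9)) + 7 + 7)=1136920/221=5144.43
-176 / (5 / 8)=-1408 / 5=-281.60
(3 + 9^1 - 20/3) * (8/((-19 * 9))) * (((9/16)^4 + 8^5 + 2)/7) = -113032699/96768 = -1168.08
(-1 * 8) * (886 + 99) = -7880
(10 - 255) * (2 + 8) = -2450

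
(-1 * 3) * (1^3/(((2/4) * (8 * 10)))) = -3/40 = -0.08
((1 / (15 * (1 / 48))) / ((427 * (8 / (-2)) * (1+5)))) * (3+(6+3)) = -8 / 2135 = -0.00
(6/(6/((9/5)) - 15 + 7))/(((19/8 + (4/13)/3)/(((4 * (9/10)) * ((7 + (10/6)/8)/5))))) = -364338/135275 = -2.69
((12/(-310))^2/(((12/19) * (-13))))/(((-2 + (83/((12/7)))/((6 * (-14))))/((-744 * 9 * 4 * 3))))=-21275136/3737825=-5.69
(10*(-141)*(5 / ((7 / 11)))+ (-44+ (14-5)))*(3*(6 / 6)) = -33340.71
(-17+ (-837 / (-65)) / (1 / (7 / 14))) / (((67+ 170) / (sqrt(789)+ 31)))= -42563 / 30810-1373 * sqrt(789) / 30810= -2.63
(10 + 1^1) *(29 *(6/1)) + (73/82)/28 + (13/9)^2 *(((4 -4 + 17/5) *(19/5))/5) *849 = 50300718191/7749000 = 6491.25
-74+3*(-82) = -320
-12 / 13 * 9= -108 / 13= -8.31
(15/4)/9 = 5/12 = 0.42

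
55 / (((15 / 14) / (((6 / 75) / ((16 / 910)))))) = 7007 / 30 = 233.57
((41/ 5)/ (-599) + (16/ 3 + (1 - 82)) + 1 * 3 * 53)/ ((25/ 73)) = 54649771/ 224625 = 243.29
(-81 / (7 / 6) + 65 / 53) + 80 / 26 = -314099 / 4823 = -65.13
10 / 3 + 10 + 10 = 70 / 3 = 23.33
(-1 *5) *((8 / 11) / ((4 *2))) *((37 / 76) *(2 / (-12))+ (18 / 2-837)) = 1888025 / 5016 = 376.40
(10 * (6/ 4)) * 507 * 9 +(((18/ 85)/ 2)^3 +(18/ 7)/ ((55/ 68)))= 3236751887058/ 47287625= 68448.18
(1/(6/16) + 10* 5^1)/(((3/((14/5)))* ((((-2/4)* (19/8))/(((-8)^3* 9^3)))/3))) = 4403331072/95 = 46350853.39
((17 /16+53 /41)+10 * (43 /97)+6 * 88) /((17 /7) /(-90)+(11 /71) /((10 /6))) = 761072920965 /93889016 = 8106.09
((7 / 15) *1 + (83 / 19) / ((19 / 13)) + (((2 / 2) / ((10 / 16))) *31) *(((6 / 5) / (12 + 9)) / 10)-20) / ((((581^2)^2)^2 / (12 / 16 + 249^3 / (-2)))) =7929761140457 / 820265243153646959584755175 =0.00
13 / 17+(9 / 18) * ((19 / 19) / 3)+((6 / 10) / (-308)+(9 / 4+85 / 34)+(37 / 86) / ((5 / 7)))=5303713 / 844305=6.28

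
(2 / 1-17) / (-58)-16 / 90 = 211 / 2610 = 0.08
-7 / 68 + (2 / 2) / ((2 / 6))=197 / 68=2.90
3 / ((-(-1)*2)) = 3 / 2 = 1.50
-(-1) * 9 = 9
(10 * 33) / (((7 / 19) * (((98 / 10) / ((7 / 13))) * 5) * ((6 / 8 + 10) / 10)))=250800 / 27391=9.16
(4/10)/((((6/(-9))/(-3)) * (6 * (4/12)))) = 9/10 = 0.90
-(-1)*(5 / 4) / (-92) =-5 / 368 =-0.01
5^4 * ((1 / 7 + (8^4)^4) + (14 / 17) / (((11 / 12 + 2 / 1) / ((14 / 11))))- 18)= 175921860444149063.88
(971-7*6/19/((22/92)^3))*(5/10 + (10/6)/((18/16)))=2190023249/1365606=1603.70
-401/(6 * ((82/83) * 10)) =-33283/4920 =-6.76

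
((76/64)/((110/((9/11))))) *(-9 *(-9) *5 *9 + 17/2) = 32.27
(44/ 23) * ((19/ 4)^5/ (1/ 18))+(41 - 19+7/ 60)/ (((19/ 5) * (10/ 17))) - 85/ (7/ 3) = 488886089779/ 5873280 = 83239.02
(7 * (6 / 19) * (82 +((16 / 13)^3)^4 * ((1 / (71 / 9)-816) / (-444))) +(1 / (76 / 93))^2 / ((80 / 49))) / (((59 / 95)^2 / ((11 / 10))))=71941709270901331780760457 / 109082299563997778097664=659.52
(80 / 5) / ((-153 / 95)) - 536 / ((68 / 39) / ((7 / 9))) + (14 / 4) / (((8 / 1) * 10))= -6095249 / 24480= -248.99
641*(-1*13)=-8333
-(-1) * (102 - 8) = 94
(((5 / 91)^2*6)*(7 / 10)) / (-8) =-15 / 9464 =-0.00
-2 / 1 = -2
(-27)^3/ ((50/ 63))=-1240029/ 50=-24800.58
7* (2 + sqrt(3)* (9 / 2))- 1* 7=7 + 63* sqrt(3) / 2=61.56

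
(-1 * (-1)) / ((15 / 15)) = 1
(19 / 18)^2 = 361 / 324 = 1.11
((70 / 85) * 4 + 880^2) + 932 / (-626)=4120592006 / 5321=774401.81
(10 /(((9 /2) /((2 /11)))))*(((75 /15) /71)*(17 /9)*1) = 3400 /63261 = 0.05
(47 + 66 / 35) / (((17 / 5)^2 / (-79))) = -675845 / 2023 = -334.08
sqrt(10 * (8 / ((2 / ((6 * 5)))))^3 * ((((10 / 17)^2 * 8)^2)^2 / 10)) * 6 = 921600000 * sqrt(30) / 83521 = 60437.63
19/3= 6.33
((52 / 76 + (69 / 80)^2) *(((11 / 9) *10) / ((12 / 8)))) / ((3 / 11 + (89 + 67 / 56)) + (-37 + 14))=147089173 / 852831720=0.17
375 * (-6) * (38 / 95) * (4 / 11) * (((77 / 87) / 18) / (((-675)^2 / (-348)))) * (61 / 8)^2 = 26047 / 36450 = 0.71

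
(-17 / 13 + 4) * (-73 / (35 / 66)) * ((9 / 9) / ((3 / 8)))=-12848 / 13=-988.31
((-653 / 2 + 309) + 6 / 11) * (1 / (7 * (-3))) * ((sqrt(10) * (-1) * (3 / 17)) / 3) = -373 * sqrt(10) / 7854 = -0.15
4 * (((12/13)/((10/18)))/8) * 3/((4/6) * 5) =243/325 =0.75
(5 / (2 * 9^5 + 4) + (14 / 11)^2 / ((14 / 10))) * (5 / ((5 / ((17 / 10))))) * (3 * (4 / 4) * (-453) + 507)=-11974563717 / 7145171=-1675.90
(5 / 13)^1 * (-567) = -2835 / 13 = -218.08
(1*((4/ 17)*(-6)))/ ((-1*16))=3/ 34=0.09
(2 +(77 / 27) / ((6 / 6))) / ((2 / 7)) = 917 / 54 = 16.98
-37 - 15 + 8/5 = -252/5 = -50.40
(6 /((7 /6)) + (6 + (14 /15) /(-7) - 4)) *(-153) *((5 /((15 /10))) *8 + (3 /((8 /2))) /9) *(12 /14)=-6024528 /245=-24589.91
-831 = -831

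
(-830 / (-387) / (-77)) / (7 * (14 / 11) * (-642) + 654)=415 / 75475449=0.00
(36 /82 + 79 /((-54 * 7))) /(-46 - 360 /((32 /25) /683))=-7130 /5955563691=-0.00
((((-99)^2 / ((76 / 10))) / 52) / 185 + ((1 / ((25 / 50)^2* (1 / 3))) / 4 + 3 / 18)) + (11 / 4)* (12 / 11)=1381975 / 219336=6.30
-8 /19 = -0.42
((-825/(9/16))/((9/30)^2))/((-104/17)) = 935000/351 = 2663.82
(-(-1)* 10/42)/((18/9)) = 5/42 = 0.12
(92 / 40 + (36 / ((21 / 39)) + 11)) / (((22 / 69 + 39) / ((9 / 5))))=3484431 / 949550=3.67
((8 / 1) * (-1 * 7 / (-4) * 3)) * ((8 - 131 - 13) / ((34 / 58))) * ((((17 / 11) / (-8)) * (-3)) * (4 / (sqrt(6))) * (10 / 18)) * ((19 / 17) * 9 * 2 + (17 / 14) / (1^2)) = -1472330 * sqrt(6) / 33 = -109286.58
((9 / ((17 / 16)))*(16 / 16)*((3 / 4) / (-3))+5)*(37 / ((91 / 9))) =2331 / 221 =10.55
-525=-525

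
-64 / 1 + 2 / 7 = -446 / 7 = -63.71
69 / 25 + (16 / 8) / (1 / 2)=169 / 25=6.76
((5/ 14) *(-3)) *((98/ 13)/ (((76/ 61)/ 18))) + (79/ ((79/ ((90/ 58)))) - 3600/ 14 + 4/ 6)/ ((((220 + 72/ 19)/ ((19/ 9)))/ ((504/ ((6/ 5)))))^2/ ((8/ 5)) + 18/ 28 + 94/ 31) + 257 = 90630841048662701/ 1264238297298678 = 71.69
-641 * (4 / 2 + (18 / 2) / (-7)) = -457.86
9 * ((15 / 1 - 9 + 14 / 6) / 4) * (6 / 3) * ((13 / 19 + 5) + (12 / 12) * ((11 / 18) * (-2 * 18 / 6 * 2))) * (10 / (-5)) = 2350 / 19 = 123.68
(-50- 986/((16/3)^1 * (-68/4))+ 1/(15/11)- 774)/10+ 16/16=-96287/1200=-80.24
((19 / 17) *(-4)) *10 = -760 / 17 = -44.71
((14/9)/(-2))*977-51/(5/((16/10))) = -174647/225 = -776.21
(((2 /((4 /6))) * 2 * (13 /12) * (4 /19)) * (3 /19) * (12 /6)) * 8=1248 /361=3.46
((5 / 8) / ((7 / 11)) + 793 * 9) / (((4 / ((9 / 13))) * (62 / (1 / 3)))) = 1199181 / 180544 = 6.64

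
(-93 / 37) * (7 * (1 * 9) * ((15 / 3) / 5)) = -5859 / 37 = -158.35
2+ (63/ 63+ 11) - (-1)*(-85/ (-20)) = 73/ 4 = 18.25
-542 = -542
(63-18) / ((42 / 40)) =300 / 7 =42.86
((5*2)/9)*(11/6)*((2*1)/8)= 55/108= 0.51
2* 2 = 4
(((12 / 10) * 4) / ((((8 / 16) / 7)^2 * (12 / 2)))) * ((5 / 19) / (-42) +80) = 12543.02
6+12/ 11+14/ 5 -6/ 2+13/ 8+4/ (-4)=3307/ 440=7.52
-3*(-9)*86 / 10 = 1161 / 5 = 232.20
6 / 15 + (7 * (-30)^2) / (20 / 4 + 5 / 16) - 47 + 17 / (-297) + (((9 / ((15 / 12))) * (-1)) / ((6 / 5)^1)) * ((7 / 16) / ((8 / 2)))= 1138.57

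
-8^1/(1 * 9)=-8/9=-0.89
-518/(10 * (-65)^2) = -259/21125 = -0.01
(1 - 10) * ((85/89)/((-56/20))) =3825/1246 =3.07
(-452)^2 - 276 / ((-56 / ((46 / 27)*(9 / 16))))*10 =11443669 / 56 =204351.23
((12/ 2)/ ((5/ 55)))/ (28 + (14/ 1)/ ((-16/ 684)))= -132/ 1141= -0.12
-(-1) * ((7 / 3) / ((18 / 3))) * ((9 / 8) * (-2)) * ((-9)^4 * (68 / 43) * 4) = -1561518 / 43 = -36314.37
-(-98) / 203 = 14 / 29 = 0.48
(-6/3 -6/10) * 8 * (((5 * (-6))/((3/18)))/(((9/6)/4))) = 9984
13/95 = 0.14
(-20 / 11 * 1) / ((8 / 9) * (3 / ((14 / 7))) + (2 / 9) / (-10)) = -900 / 649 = -1.39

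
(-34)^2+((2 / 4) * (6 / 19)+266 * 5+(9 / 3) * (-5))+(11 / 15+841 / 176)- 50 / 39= 1614150737 / 652080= 2475.39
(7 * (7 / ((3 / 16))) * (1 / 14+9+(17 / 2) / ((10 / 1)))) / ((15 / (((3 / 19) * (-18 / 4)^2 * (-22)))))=-5775462 / 475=-12158.87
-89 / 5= -17.80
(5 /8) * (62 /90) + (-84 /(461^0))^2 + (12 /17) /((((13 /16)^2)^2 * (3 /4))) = 246758882303 /34958664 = 7058.59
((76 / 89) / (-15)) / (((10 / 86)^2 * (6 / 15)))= -70262 / 6675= -10.53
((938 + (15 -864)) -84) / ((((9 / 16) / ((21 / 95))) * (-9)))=-112 / 513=-0.22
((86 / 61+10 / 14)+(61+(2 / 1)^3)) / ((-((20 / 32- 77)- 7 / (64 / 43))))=1943680 / 2215703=0.88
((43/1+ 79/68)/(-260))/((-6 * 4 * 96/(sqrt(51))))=77 * sqrt(51)/1044480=0.00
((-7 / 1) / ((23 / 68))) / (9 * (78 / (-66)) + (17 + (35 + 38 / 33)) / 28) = 19992 / 8441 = 2.37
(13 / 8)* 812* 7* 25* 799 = 368998175 / 2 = 184499087.50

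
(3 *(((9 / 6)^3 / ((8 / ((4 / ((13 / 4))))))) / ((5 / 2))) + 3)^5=23179525191351 / 37129300000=624.29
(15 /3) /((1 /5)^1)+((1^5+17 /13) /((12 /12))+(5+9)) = 537 /13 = 41.31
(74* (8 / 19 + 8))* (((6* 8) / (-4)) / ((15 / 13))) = -123136 / 19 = -6480.84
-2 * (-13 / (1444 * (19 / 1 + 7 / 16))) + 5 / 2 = 561563 / 224542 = 2.50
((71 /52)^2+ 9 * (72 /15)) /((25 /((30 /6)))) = 609269 /67600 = 9.01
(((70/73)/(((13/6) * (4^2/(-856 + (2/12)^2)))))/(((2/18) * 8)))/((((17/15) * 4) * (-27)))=5392625/24780288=0.22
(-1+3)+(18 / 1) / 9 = 4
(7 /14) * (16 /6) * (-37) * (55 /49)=-8140 /147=-55.37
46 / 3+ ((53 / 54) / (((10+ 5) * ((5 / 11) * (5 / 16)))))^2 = 1593659146 / 102515625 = 15.55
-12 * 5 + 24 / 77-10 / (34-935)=-4140226 / 69377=-59.68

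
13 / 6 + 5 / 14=2.52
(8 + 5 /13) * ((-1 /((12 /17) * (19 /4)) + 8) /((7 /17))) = 813467 /5187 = 156.83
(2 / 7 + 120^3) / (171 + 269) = 6048001 / 1540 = 3927.27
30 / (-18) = -5 / 3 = -1.67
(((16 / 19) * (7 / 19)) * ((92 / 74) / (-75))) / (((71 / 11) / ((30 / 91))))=-16192 / 61642555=-0.00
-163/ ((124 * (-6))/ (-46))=-3749/ 372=-10.08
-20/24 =-5/6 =-0.83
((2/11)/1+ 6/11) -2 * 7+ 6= -80/11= -7.27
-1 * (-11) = 11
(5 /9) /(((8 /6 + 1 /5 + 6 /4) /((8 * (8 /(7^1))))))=3200 /1911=1.67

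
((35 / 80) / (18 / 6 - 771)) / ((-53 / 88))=77 / 81408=0.00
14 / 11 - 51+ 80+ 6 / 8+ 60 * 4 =11925 / 44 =271.02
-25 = -25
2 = 2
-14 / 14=-1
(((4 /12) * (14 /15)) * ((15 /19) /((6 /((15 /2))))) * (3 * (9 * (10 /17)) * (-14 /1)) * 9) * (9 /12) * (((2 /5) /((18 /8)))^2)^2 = -100352 /218025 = -0.46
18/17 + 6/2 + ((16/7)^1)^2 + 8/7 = 8685/833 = 10.43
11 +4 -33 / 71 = 1032 / 71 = 14.54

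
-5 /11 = -0.45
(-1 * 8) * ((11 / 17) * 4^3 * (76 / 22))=-19456 / 17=-1144.47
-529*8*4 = -16928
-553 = -553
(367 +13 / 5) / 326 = 924 / 815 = 1.13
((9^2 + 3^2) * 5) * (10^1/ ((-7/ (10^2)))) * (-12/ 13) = 5400000/ 91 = 59340.66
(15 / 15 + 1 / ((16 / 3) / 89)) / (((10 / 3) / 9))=7641 / 160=47.76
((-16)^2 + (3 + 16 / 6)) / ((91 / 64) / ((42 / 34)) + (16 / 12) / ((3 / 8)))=150720 / 2711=55.60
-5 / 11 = -0.45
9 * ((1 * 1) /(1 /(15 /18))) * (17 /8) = 15.94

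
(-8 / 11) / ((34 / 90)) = -360 / 187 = -1.93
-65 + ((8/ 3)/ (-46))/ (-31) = -139031/ 2139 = -65.00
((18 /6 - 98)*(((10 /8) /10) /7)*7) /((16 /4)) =-95 /32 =-2.97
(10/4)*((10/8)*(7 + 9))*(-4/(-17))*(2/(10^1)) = 40/17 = 2.35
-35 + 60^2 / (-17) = -4195 / 17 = -246.76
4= 4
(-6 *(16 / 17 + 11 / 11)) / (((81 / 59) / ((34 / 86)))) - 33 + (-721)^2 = 201164398 / 387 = 519804.65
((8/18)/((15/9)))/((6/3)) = 2/15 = 0.13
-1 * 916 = -916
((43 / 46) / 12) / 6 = 43 / 3312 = 0.01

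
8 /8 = 1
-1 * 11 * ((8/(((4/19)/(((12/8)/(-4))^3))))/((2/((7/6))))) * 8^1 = 102.87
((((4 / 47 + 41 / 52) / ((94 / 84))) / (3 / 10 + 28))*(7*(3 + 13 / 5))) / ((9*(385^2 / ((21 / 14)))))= 5978 / 4916781155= 0.00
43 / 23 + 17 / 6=649 / 138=4.70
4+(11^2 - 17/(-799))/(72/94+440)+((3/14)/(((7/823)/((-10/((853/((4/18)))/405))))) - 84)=-106.31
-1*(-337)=337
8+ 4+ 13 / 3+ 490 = 1519 / 3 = 506.33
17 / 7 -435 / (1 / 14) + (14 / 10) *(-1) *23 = -214192 / 35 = -6119.77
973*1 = 973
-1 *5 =-5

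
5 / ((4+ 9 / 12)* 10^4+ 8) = 5 / 47508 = 0.00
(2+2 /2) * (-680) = -2040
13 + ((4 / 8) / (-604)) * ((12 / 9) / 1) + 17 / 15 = 64019 / 4530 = 14.13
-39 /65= -3 /5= -0.60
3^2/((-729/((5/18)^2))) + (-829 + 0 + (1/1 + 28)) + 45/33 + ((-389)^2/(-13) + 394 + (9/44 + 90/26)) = -22594376647/1876446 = -12041.05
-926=-926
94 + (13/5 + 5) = 508/5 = 101.60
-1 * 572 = -572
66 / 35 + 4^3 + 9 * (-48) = -12814 / 35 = -366.11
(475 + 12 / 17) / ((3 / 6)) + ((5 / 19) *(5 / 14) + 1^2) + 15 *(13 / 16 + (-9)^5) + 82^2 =-31764203193 / 36176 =-878046.31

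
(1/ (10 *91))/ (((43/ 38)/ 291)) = 5529/ 19565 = 0.28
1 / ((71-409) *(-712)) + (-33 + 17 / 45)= -353282963 / 10829520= -32.62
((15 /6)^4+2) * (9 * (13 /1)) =76869 /16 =4804.31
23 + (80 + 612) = 715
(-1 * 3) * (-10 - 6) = 48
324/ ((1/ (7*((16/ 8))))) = 4536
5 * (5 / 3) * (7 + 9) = 400 / 3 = 133.33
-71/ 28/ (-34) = 71/ 952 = 0.07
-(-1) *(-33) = -33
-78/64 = -39/32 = -1.22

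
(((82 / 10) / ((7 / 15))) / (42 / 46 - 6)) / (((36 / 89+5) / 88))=-7385576 / 131313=-56.24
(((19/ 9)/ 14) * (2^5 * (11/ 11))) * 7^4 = 104272/ 9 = 11585.78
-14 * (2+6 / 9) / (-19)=112 / 57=1.96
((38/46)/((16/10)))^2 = 9025/33856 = 0.27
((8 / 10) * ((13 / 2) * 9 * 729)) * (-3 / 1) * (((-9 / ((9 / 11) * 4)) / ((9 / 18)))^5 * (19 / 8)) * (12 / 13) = 180688109481 / 160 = 1129300684.26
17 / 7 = 2.43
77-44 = 33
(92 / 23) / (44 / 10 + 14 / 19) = 95 / 122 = 0.78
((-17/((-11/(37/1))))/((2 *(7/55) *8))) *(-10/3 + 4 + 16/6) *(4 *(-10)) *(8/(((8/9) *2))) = -235875/14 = -16848.21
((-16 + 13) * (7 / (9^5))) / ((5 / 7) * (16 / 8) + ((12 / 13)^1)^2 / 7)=-1183 / 5156946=-0.00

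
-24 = -24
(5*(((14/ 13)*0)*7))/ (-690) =0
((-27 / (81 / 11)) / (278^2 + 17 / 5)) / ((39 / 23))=-1265 / 45213129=-0.00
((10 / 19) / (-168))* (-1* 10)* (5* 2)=125 / 399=0.31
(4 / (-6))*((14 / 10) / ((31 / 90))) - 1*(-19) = 505 / 31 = 16.29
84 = 84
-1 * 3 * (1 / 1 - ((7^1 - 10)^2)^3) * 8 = 17472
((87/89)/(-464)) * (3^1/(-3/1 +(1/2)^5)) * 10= 36/1691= 0.02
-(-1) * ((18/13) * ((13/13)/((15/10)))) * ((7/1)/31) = 84/403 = 0.21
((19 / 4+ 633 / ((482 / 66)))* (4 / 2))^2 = 7767778225 / 232324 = 33435.11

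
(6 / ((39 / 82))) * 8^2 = 10496 / 13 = 807.38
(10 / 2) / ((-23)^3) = -5 / 12167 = -0.00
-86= -86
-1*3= -3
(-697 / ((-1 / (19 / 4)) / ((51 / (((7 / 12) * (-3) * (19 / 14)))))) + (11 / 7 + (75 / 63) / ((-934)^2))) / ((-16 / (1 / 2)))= 186053719853 / 83746176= 2221.64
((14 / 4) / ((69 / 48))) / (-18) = -28 / 207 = -0.14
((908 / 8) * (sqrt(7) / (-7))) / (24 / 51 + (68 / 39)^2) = -5869539 * sqrt(7) / 1270864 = -12.22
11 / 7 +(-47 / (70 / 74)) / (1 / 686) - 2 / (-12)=-7157359 / 210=-34082.66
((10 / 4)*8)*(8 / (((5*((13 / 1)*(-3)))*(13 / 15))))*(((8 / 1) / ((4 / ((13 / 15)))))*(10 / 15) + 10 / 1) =-16064 / 1521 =-10.56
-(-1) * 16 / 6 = 8 / 3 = 2.67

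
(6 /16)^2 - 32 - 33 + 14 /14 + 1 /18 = -36751 /576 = -63.80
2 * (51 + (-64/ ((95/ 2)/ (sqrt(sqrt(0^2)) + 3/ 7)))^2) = 45401862/ 442225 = 102.67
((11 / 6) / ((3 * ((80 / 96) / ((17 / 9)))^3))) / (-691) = -216172 / 20989125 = -0.01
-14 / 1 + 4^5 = 1010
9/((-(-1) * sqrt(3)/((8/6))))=4 * sqrt(3)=6.93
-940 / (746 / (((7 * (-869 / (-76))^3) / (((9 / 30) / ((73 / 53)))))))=-394019845236325 / 6508587408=-60538.46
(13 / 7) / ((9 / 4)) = 52 / 63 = 0.83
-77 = -77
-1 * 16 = -16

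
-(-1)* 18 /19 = 18 /19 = 0.95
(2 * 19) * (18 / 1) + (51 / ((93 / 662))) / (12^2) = 1532315 / 2232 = 686.52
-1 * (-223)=223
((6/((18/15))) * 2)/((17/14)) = 140/17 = 8.24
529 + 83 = 612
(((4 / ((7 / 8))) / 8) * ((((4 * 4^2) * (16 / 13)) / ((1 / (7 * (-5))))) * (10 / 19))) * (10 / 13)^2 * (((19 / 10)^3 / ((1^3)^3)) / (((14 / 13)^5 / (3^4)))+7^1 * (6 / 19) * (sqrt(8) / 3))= -3162706560 / 16807 -573440000 * sqrt(2) / 793117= -189200.44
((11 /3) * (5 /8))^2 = 3025 /576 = 5.25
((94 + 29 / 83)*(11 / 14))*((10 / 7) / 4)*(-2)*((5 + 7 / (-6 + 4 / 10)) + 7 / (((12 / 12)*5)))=-8872523 / 32536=-272.70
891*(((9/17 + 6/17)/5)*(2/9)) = 594/17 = 34.94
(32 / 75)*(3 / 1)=32 / 25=1.28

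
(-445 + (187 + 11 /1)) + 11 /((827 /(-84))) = -205193 /827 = -248.12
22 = 22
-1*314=-314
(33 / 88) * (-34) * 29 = -1479 / 4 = -369.75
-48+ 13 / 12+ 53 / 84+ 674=4394 / 7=627.71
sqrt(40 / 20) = sqrt(2) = 1.41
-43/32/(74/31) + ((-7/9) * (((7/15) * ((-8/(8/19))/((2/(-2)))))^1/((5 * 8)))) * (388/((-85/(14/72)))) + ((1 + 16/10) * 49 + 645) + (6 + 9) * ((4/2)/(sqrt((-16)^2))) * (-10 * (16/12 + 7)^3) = -12323997779371/1222776000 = -10078.70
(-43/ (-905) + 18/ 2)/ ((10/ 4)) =16376/ 4525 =3.62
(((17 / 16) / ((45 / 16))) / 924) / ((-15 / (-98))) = 119 / 44550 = 0.00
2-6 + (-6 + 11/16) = -149/16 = -9.31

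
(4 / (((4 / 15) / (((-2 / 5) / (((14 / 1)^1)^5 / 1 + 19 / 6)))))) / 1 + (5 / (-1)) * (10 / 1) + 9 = -132305519 / 3226963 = -41.00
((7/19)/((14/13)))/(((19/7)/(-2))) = -91/361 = -0.25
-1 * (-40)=40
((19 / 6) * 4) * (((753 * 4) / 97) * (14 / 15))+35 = 585053 / 1455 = 402.10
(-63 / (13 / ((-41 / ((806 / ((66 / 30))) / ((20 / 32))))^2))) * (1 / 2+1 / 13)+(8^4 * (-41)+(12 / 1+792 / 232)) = -68433496923880949 / 407534852608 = -167920.60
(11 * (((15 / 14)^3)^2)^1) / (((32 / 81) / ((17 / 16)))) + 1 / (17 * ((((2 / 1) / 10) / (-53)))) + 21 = 3287745810619 / 65537081344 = 50.17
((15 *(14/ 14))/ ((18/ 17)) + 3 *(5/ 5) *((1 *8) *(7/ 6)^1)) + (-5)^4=4003/ 6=667.17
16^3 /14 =2048 /7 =292.57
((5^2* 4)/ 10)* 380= 3800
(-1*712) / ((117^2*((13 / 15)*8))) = -0.01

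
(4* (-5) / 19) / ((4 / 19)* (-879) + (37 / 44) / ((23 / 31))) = 20240 / 3536399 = 0.01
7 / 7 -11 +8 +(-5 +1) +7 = 1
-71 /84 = -0.85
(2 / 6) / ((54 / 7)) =7 / 162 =0.04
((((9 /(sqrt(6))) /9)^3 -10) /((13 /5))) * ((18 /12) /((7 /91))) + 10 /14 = -520 /7 + 5 * sqrt(6) /24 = -73.78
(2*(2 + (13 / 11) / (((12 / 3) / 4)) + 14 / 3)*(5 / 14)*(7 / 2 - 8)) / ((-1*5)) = 5.05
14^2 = 196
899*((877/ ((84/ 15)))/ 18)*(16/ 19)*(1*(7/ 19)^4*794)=2147206966660/ 22284891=96352.59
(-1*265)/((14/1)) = -265/14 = -18.93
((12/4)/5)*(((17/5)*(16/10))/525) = 0.01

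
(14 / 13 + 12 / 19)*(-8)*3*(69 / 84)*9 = -524124 / 1729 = -303.14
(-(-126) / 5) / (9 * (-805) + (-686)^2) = 18 / 330965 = 0.00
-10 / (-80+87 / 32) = 320 / 2473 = 0.13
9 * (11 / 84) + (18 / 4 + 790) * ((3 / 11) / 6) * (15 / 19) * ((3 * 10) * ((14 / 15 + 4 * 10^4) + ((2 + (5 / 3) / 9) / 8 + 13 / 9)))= 218429755319 / 6384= 34215187.24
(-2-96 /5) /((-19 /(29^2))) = 89146 /95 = 938.38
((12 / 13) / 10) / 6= 1 / 65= 0.02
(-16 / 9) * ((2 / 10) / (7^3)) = -0.00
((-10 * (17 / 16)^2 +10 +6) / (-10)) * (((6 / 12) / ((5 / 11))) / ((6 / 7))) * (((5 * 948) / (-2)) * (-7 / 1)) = -25676343 / 2560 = -10029.82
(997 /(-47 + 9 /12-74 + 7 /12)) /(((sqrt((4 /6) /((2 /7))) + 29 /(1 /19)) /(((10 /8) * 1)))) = -24720615 /1307903056 + 14955 * sqrt(21) /1307903056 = -0.02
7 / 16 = 0.44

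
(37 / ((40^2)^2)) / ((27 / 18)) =37 / 3840000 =0.00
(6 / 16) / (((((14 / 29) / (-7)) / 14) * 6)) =-203 / 16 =-12.69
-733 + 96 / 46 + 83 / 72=-1208483 / 1656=-729.76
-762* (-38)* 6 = 173736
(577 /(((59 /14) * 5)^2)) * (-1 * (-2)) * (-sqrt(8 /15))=-452368 * sqrt(30) /1305375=-1.90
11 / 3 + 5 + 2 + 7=17.67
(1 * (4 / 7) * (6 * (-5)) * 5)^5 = -77760000000000 / 16807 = -4626643660.38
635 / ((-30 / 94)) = -5969 / 3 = -1989.67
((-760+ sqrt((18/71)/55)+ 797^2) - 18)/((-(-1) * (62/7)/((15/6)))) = 21 * sqrt(7810)/96844+ 22205085/124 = 179073.29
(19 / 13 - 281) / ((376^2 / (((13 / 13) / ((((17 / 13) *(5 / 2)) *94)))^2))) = -23621 / 1128182247200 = -0.00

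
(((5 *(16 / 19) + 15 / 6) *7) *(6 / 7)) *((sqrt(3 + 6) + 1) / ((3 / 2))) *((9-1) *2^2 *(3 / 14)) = 97920 / 133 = 736.24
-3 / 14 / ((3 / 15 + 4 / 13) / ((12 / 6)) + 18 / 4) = -0.05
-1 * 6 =-6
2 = 2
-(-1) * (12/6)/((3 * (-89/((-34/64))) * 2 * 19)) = 17/162336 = 0.00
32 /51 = 0.63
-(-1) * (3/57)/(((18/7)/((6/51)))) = 7/2907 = 0.00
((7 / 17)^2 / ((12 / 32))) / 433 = 392 / 375411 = 0.00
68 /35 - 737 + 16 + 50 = -23417 /35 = -669.06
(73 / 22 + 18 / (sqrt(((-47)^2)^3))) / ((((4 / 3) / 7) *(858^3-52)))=31833795 / 1154165449662368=0.00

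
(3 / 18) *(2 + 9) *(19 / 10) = 209 / 60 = 3.48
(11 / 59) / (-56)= -11 / 3304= -0.00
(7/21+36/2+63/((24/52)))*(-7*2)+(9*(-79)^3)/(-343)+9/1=11090785/1029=10778.22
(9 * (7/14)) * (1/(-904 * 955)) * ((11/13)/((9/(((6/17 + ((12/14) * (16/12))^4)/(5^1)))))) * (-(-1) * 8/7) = -462209/2004168782525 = -0.00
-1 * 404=-404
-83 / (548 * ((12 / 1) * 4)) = -83 / 26304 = -0.00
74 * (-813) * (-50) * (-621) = -1868030100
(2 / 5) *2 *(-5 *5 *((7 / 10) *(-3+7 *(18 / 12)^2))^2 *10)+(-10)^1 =-15941.12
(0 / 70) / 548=0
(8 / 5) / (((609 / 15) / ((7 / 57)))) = 8 / 1653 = 0.00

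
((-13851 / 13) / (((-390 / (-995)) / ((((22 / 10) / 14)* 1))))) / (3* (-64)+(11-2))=3368871 / 1443260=2.33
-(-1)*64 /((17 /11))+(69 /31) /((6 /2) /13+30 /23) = 203293 /4743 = 42.86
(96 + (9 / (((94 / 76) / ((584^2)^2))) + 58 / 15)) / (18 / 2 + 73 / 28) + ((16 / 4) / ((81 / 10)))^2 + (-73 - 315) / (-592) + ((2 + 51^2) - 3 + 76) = 5408007675610201990183 / 74162263500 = 72921286654.23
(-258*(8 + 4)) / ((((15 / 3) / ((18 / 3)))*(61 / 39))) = -724464 / 305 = -2375.29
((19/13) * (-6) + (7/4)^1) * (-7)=2555/52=49.13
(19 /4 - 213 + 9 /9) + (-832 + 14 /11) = -45671 /44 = -1037.98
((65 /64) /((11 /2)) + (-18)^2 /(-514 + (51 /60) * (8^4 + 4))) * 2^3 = 307163 /130724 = 2.35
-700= -700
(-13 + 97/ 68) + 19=505/ 68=7.43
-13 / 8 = -1.62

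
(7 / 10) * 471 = 3297 / 10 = 329.70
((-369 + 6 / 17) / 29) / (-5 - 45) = 6267 / 24650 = 0.25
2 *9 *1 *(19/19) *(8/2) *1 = 72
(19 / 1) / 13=19 / 13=1.46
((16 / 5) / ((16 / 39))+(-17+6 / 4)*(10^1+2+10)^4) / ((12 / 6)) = -18154801 / 10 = -1815480.10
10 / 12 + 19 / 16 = 97 / 48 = 2.02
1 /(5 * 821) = 0.00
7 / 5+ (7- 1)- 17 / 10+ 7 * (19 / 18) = 589 / 45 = 13.09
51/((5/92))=4692/5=938.40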